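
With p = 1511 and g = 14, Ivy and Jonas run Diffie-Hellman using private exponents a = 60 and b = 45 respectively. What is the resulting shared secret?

1115

Ivy sends A = g^a mod p = 14^60 mod 1511.
14^1 ≡ 14 (mod 1511)
14^2 = (14^1)^2 ≡ 14^2 = 196 ≡ 196 (mod 1511)
14^4 = (14^2)^2 ≡ 196^2 = 38416 ≡ 641 (mod 1511)
14^8 = (14^4)^2 ≡ 641^2 = 410881 ≡ 1400 (mod 1511)
14^16 = (14^8)^2 ≡ 1400^2 = 1960000 ≡ 233 (mod 1511)
14^32 = (14^16)^2 ≡ 233^2 = 54289 ≡ 1404 (mod 1511)
14^60 = 14^32 · 14^16 · 14^8 · 14^4 ≡ 1404 · 233 · 1400 · 641 ≡ 1444 (mod 1511).
So A = 1444. Jonas then computes K = A^b mod p = 1444^45 mod 1511.
1444^1 ≡ 1444 (mod 1511)
1444^2 = (1444^1)^2 ≡ 1444^2 = 2085136 ≡ 1467 (mod 1511)
1444^4 = (1444^2)^2 ≡ 1467^2 = 2152089 ≡ 425 (mod 1511)
1444^8 = (1444^4)^2 ≡ 425^2 = 180625 ≡ 816 (mod 1511)
1444^16 = (1444^8)^2 ≡ 816^2 = 665856 ≡ 1016 (mod 1511)
1444^32 = (1444^16)^2 ≡ 1016^2 = 1032256 ≡ 243 (mod 1511)
1444^45 = 1444^32 · 1444^8 · 1444^4 · 1444^1 ≡ 243 · 816 · 425 · 1444 ≡ 1115 (mod 1511).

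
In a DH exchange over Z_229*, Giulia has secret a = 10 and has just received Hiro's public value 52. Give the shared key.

187

Shared key K = 52^10 mod 229.
52^1 ≡ 52 (mod 229)
52^2 = (52^1)^2 ≡ 52^2 = 2704 ≡ 185 (mod 229)
52^4 = (52^2)^2 ≡ 185^2 = 34225 ≡ 104 (mod 229)
52^8 = (52^4)^2 ≡ 104^2 = 10816 ≡ 53 (mod 229)
52^10 = 52^8 · 52^2 ≡ 53 · 185 ≡ 187 (mod 229).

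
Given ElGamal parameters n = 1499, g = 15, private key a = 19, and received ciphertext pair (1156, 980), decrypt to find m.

Shared mask s = c₁^a mod n = 1156^19 mod 1499.
1156^1 ≡ 1156 (mod 1499)
1156^2 = (1156^1)^2 ≡ 1156^2 = 1336336 ≡ 727 (mod 1499)
1156^4 = (1156^2)^2 ≡ 727^2 = 528529 ≡ 881 (mod 1499)
1156^8 = (1156^4)^2 ≡ 881^2 = 776161 ≡ 1178 (mod 1499)
1156^16 = (1156^8)^2 ≡ 1178^2 = 1387684 ≡ 1109 (mod 1499)
1156^19 = 1156^16 · 1156^2 · 1156^1 ≡ 1109 · 727 · 1156 ≡ 167 (mod 1499).
So s = 167; s⁻¹ ≡ 377 (mod 1499).
m = c₂ · s⁻¹ mod 1499 = 980 · 377 mod 1499 = 706.

706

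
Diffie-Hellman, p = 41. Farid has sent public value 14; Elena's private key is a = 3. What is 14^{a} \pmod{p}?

38

Shared key K = 14^3 mod 41.
14^1 ≡ 14 (mod 41)
14^2 = (14^1)^2 ≡ 14^2 = 196 ≡ 32 (mod 41)
14^3 = 14^2 · 14^1 ≡ 32 · 14 ≡ 38 (mod 41).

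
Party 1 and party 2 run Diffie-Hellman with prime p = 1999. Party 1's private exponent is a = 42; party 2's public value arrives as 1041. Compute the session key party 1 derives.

916

Shared key K = 1041^42 mod 1999.
1041^1 ≡ 1041 (mod 1999)
1041^2 = (1041^1)^2 ≡ 1041^2 = 1083681 ≡ 223 (mod 1999)
1041^4 = (1041^2)^2 ≡ 223^2 = 49729 ≡ 1753 (mod 1999)
1041^8 = (1041^4)^2 ≡ 1753^2 = 3073009 ≡ 546 (mod 1999)
1041^16 = (1041^8)^2 ≡ 546^2 = 298116 ≡ 265 (mod 1999)
1041^32 = (1041^16)^2 ≡ 265^2 = 70225 ≡ 260 (mod 1999)
1041^42 = 1041^32 · 1041^8 · 1041^2 ≡ 260 · 546 · 223 ≡ 916 (mod 1999).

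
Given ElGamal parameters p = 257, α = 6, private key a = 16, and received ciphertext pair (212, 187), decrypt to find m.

184

Shared mask s = c₁^a mod p = 212^16 mod 257.
212^1 ≡ 212 (mod 257)
212^2 = (212^1)^2 ≡ 212^2 = 44944 ≡ 226 (mod 257)
212^4 = (212^2)^2 ≡ 226^2 = 51076 ≡ 190 (mod 257)
212^8 = (212^4)^2 ≡ 190^2 = 36100 ≡ 120 (mod 257)
212^16 = (212^8)^2 ≡ 120^2 = 14400 ≡ 8 (mod 257)
So s = 8; s⁻¹ ≡ 225 (mod 257).
m = c₂ · s⁻¹ mod 257 = 187 · 225 mod 257 = 184.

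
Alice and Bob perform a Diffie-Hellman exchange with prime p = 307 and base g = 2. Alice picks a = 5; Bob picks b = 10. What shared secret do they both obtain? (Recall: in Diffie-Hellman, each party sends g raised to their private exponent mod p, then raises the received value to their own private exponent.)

Alice sends A = g^a mod p = 2^5 mod 307.
2^1 ≡ 2 (mod 307)
2^2 = (2^1)^2 ≡ 2^2 = 4 ≡ 4 (mod 307)
2^4 = (2^2)^2 ≡ 4^2 = 16 ≡ 16 (mod 307)
2^5 = 2^4 · 2^1 ≡ 16 · 2 ≡ 32 (mod 307).
So A = 32. Bob then computes K = A^b mod p = 32^10 mod 307.
32^1 ≡ 32 (mod 307)
32^2 = (32^1)^2 ≡ 32^2 = 1024 ≡ 103 (mod 307)
32^4 = (32^2)^2 ≡ 103^2 = 10609 ≡ 171 (mod 307)
32^8 = (32^4)^2 ≡ 171^2 = 29241 ≡ 76 (mod 307)
32^10 = 32^8 · 32^2 ≡ 76 · 103 ≡ 153 (mod 307).

153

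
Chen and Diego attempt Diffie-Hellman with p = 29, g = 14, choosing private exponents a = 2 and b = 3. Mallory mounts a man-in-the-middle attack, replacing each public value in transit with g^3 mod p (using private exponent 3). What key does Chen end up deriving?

Chen receives Mallory's public value M = 14^3 mod 29 instead of the honest one.
14^1 ≡ 14 (mod 29)
14^2 = (14^1)^2 ≡ 14^2 = 196 ≡ 22 (mod 29)
14^3 = 14^2 · 14^1 ≡ 22 · 14 ≡ 18 (mod 29).
So M = 18. Chen computes K = M^2 mod 29.
18^1 ≡ 18 (mod 29)
18^2 = (18^1)^2 ≡ 18^2 = 324 ≡ 5 (mod 29)

5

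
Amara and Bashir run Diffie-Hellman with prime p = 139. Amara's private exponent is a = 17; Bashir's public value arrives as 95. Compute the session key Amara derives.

Shared key K = 95^17 mod 139.
95^1 ≡ 95 (mod 139)
95^2 = (95^1)^2 ≡ 95^2 = 9025 ≡ 129 (mod 139)
95^4 = (95^2)^2 ≡ 129^2 = 16641 ≡ 100 (mod 139)
95^8 = (95^4)^2 ≡ 100^2 = 10000 ≡ 131 (mod 139)
95^16 = (95^8)^2 ≡ 131^2 = 17161 ≡ 64 (mod 139)
95^17 = 95^16 · 95^1 ≡ 64 · 95 ≡ 103 (mod 139).

103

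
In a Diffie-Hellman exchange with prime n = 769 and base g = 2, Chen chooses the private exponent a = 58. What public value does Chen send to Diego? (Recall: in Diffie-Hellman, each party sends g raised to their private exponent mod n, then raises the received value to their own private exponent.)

282

Public value = 2^58 (mod 769).
2^1 ≡ 2 (mod 769)
2^2 = (2^1)^2 ≡ 2^2 = 4 ≡ 4 (mod 769)
2^4 = (2^2)^2 ≡ 4^2 = 16 ≡ 16 (mod 769)
2^8 = (2^4)^2 ≡ 16^2 = 256 ≡ 256 (mod 769)
2^16 = (2^8)^2 ≡ 256^2 = 65536 ≡ 171 (mod 769)
2^32 = (2^16)^2 ≡ 171^2 = 29241 ≡ 19 (mod 769)
2^58 = 2^32 · 2^16 · 2^8 · 2^2 ≡ 19 · 171 · 256 · 4 ≡ 282 (mod 769).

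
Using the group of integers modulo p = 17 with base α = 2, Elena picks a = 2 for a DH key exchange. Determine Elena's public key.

4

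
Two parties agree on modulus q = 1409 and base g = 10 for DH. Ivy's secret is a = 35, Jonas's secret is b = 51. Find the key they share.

1116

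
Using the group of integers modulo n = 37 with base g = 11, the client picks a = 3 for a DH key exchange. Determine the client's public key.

36

Public value = 11^{3} \pmod{37}.
11^1 ≡ 11 (mod 37)
11^2 = (11^1)^2 ≡ 11^2 = 121 ≡ 10 (mod 37)
11^3 = 11^2 · 11^1 ≡ 10 · 11 ≡ 36 (mod 37).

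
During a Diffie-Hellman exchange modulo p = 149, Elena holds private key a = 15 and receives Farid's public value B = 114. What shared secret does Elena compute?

Shared key K = 114^15 mod 149.
114^1 ≡ 114 (mod 149)
114^2 = (114^1)^2 ≡ 114^2 = 12996 ≡ 33 (mod 149)
114^4 = (114^2)^2 ≡ 33^2 = 1089 ≡ 46 (mod 149)
114^8 = (114^4)^2 ≡ 46^2 = 2116 ≡ 30 (mod 149)
114^15 = 114^8 · 114^4 · 114^2 · 114^1 ≡ 30 · 46 · 33 · 114 ≡ 102 (mod 149).

102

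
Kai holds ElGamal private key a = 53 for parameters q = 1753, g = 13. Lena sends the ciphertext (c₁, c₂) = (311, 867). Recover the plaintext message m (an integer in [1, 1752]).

1067

Shared mask s = c₁^a mod q = 311^53 mod 1753.
311^1 ≡ 311 (mod 1753)
311^2 = (311^1)^2 ≡ 311^2 = 96721 ≡ 306 (mod 1753)
311^4 = (311^2)^2 ≡ 306^2 = 93636 ≡ 727 (mod 1753)
311^8 = (311^4)^2 ≡ 727^2 = 528529 ≡ 876 (mod 1753)
311^16 = (311^8)^2 ≡ 876^2 = 767376 ≡ 1315 (mod 1753)
311^32 = (311^16)^2 ≡ 1315^2 = 1729225 ≡ 767 (mod 1753)
311^53 = 311^32 · 311^16 · 311^4 · 311^1 ≡ 767 · 1315 · 727 · 311 ≡ 1095 (mod 1753).
So s = 1095; s⁻¹ ≡ 349 (mod 1753).
m = c₂ · s⁻¹ mod 1753 = 867 · 349 mod 1753 = 1067.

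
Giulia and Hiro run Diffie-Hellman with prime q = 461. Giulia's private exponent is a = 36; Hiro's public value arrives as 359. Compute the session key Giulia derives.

68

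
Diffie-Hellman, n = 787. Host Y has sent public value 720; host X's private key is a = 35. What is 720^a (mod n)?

Shared key K = 720^35 mod 787.
720^1 ≡ 720 (mod 787)
720^2 = (720^1)^2 ≡ 720^2 = 518400 ≡ 554 (mod 787)
720^4 = (720^2)^2 ≡ 554^2 = 306916 ≡ 773 (mod 787)
720^8 = (720^4)^2 ≡ 773^2 = 597529 ≡ 196 (mod 787)
720^16 = (720^8)^2 ≡ 196^2 = 38416 ≡ 640 (mod 787)
720^32 = (720^16)^2 ≡ 640^2 = 409600 ≡ 360 (mod 787)
720^35 = 720^32 · 720^2 · 720^1 ≡ 360 · 554 · 720 ≡ 780 (mod 787).

780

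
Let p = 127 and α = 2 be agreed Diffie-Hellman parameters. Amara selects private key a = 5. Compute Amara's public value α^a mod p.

32

Public value = 2^5 mod 127.
2^1 ≡ 2 (mod 127)
2^2 = (2^1)^2 ≡ 2^2 = 4 ≡ 4 (mod 127)
2^4 = (2^2)^2 ≡ 4^2 = 16 ≡ 16 (mod 127)
2^5 = 2^4 · 2^1 ≡ 16 · 2 ≡ 32 (mod 127).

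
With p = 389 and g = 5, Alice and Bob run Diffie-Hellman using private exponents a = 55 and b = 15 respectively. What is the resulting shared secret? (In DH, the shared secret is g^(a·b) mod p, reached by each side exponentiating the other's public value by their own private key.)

303

Bob sends B = g^b mod p = 5^15 mod 389.
5^1 ≡ 5 (mod 389)
5^2 = (5^1)^2 ≡ 5^2 = 25 ≡ 25 (mod 389)
5^4 = (5^2)^2 ≡ 25^2 = 625 ≡ 236 (mod 389)
5^8 = (5^4)^2 ≡ 236^2 = 55696 ≡ 69 (mod 389)
5^15 = 5^8 · 5^4 · 5^2 · 5^1 ≡ 69 · 236 · 25 · 5 ≡ 252 (mod 389).
So B = 252. Alice then computes K = B^a mod p = 252^55 mod 389.
252^1 ≡ 252 (mod 389)
252^2 = (252^1)^2 ≡ 252^2 = 63504 ≡ 97 (mod 389)
252^4 = (252^2)^2 ≡ 97^2 = 9409 ≡ 73 (mod 389)
252^8 = (252^4)^2 ≡ 73^2 = 5329 ≡ 272 (mod 389)
252^16 = (252^8)^2 ≡ 272^2 = 73984 ≡ 74 (mod 389)
252^32 = (252^16)^2 ≡ 74^2 = 5476 ≡ 30 (mod 389)
252^55 = 252^32 · 252^16 · 252^4 · 252^2 · 252^1 ≡ 30 · 74 · 73 · 97 · 252 ≡ 303 (mod 389).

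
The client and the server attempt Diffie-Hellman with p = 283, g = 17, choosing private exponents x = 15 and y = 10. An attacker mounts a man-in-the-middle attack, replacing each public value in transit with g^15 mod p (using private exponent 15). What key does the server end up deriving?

42

The server receives an attacker's public value M = 17^15 mod 283 instead of the honest one.
17^1 ≡ 17 (mod 283)
17^2 = (17^1)^2 ≡ 17^2 = 289 ≡ 6 (mod 283)
17^4 = (17^2)^2 ≡ 6^2 = 36 ≡ 36 (mod 283)
17^8 = (17^4)^2 ≡ 36^2 = 1296 ≡ 164 (mod 283)
17^15 = 17^8 · 17^4 · 17^2 · 17^1 ≡ 164 · 36 · 6 · 17 ≡ 267 (mod 283).
So M = 267. The server computes K = M^10 mod 283.
267^1 ≡ 267 (mod 283)
267^2 = (267^1)^2 ≡ 267^2 = 71289 ≡ 256 (mod 283)
267^4 = (267^2)^2 ≡ 256^2 = 65536 ≡ 163 (mod 283)
267^8 = (267^4)^2 ≡ 163^2 = 26569 ≡ 250 (mod 283)
267^10 = 267^8 · 267^2 ≡ 250 · 256 ≡ 42 (mod 283).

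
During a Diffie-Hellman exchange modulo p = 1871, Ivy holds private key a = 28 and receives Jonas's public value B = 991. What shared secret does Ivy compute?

1222

Shared key K = 991^28 mod 1871.
991^1 ≡ 991 (mod 1871)
991^2 = (991^1)^2 ≡ 991^2 = 982081 ≡ 1677 (mod 1871)
991^4 = (991^2)^2 ≡ 1677^2 = 2812329 ≡ 216 (mod 1871)
991^8 = (991^4)^2 ≡ 216^2 = 46656 ≡ 1752 (mod 1871)
991^16 = (991^8)^2 ≡ 1752^2 = 3069504 ≡ 1064 (mod 1871)
991^28 = 991^16 · 991^8 · 991^4 ≡ 1064 · 1752 · 216 ≡ 1222 (mod 1871).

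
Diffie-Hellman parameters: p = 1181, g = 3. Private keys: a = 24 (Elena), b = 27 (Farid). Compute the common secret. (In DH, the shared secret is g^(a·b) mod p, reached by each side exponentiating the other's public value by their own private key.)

656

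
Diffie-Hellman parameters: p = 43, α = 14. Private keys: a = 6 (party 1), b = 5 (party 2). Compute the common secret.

Party 2 sends B = α^b mod p = 14^5 mod 43.
14^1 ≡ 14 (mod 43)
14^2 = (14^1)^2 ≡ 14^2 = 196 ≡ 24 (mod 43)
14^4 = (14^2)^2 ≡ 24^2 = 576 ≡ 17 (mod 43)
14^5 = 14^4 · 14^1 ≡ 17 · 14 ≡ 23 (mod 43).
So B = 23. Party 1 then computes K = B^a mod p = 23^6 mod 43.
23^1 ≡ 23 (mod 43)
23^2 = (23^1)^2 ≡ 23^2 = 529 ≡ 13 (mod 43)
23^4 = (23^2)^2 ≡ 13^2 = 169 ≡ 40 (mod 43)
23^6 = 23^4 · 23^2 ≡ 40 · 13 ≡ 4 (mod 43).

4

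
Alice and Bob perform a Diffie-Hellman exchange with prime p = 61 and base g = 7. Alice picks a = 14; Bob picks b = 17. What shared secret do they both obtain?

5

Alice sends A = g^a mod p = 7^14 mod 61.
7^1 ≡ 7 (mod 61)
7^2 = (7^1)^2 ≡ 7^2 = 49 ≡ 49 (mod 61)
7^4 = (7^2)^2 ≡ 49^2 = 2401 ≡ 22 (mod 61)
7^8 = (7^4)^2 ≡ 22^2 = 484 ≡ 57 (mod 61)
7^14 = 7^8 · 7^4 · 7^2 ≡ 57 · 22 · 49 ≡ 19 (mod 61).
So A = 19. Bob then computes K = A^b mod p = 19^17 mod 61.
19^1 ≡ 19 (mod 61)
19^2 = (19^1)^2 ≡ 19^2 = 361 ≡ 56 (mod 61)
19^4 = (19^2)^2 ≡ 56^2 = 3136 ≡ 25 (mod 61)
19^8 = (19^4)^2 ≡ 25^2 = 625 ≡ 15 (mod 61)
19^16 = (19^8)^2 ≡ 15^2 = 225 ≡ 42 (mod 61)
19^17 = 19^16 · 19^1 ≡ 42 · 19 ≡ 5 (mod 61).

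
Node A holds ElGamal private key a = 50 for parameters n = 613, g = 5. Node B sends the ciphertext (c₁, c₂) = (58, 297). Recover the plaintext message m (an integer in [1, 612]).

60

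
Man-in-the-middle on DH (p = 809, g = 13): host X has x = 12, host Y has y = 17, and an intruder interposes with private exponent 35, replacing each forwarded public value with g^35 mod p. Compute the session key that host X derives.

202

Host X receives an intruder's public value M = 13^35 mod 809 instead of the honest one.
13^1 ≡ 13 (mod 809)
13^2 = (13^1)^2 ≡ 13^2 = 169 ≡ 169 (mod 809)
13^4 = (13^2)^2 ≡ 169^2 = 28561 ≡ 246 (mod 809)
13^8 = (13^4)^2 ≡ 246^2 = 60516 ≡ 650 (mod 809)
13^16 = (13^8)^2 ≡ 650^2 = 422500 ≡ 202 (mod 809)
13^32 = (13^16)^2 ≡ 202^2 = 40804 ≡ 354 (mod 809)
13^35 = 13^32 · 13^2 · 13^1 ≡ 354 · 169 · 13 ≡ 289 (mod 809).
So M = 289. Host X computes K = M^12 mod 809.
289^1 ≡ 289 (mod 809)
289^2 = (289^1)^2 ≡ 289^2 = 83521 ≡ 194 (mod 809)
289^4 = (289^2)^2 ≡ 194^2 = 37636 ≡ 422 (mod 809)
289^8 = (289^4)^2 ≡ 422^2 = 178084 ≡ 104 (mod 809)
289^12 = 289^8 · 289^4 ≡ 104 · 422 ≡ 202 (mod 809).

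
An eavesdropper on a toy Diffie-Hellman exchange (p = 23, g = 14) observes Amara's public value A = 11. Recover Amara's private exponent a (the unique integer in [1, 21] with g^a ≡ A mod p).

13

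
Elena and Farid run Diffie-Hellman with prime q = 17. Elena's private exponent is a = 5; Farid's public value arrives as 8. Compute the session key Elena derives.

Shared key K = 8^5 mod 17.
8^1 ≡ 8 (mod 17)
8^2 = (8^1)^2 ≡ 8^2 = 64 ≡ 13 (mod 17)
8^4 = (8^2)^2 ≡ 13^2 = 169 ≡ 16 (mod 17)
8^5 = 8^4 · 8^1 ≡ 16 · 8 ≡ 9 (mod 17).

9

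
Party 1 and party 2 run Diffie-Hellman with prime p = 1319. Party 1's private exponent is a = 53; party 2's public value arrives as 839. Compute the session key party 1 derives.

Shared key K = 839^53 mod 1319.
839^1 ≡ 839 (mod 1319)
839^2 = (839^1)^2 ≡ 839^2 = 703921 ≡ 894 (mod 1319)
839^4 = (839^2)^2 ≡ 894^2 = 799236 ≡ 1241 (mod 1319)
839^8 = (839^4)^2 ≡ 1241^2 = 1540081 ≡ 808 (mod 1319)
839^16 = (839^8)^2 ≡ 808^2 = 652864 ≡ 1278 (mod 1319)
839^32 = (839^16)^2 ≡ 1278^2 = 1633284 ≡ 362 (mod 1319)
839^53 = 839^32 · 839^16 · 839^4 · 839^1 ≡ 362 · 1278 · 1241 · 839 ≡ 987 (mod 1319).

987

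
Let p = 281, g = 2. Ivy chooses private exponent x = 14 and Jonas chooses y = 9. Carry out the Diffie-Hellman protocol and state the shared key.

232

Jonas sends B = g^y mod p = 2^9 mod 281.
2^1 ≡ 2 (mod 281)
2^2 = (2^1)^2 ≡ 2^2 = 4 ≡ 4 (mod 281)
2^4 = (2^2)^2 ≡ 4^2 = 16 ≡ 16 (mod 281)
2^8 = (2^4)^2 ≡ 16^2 = 256 ≡ 256 (mod 281)
2^9 = 2^8 · 2^1 ≡ 256 · 2 ≡ 231 (mod 281).
So B = 231. Ivy then computes K = B^x mod p = 231^14 mod 281.
231^1 ≡ 231 (mod 281)
231^2 = (231^1)^2 ≡ 231^2 = 53361 ≡ 252 (mod 281)
231^4 = (231^2)^2 ≡ 252^2 = 63504 ≡ 279 (mod 281)
231^8 = (231^4)^2 ≡ 279^2 = 77841 ≡ 4 (mod 281)
231^14 = 231^8 · 231^4 · 231^2 ≡ 4 · 279 · 252 ≡ 232 (mod 281).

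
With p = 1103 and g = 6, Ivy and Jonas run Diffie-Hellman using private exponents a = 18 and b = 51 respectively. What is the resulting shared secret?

Ivy sends A = g^a mod p = 6^18 mod 1103.
6^1 ≡ 6 (mod 1103)
6^2 = (6^1)^2 ≡ 6^2 = 36 ≡ 36 (mod 1103)
6^4 = (6^2)^2 ≡ 36^2 = 1296 ≡ 193 (mod 1103)
6^8 = (6^4)^2 ≡ 193^2 = 37249 ≡ 850 (mod 1103)
6^16 = (6^8)^2 ≡ 850^2 = 722500 ≡ 35 (mod 1103)
6^18 = 6^16 · 6^2 ≡ 35 · 36 ≡ 157 (mod 1103).
So A = 157. Jonas then computes K = A^b mod p = 157^51 mod 1103.
157^1 ≡ 157 (mod 1103)
157^2 = (157^1)^2 ≡ 157^2 = 24649 ≡ 383 (mod 1103)
157^4 = (157^2)^2 ≡ 383^2 = 146689 ≡ 1093 (mod 1103)
157^8 = (157^4)^2 ≡ 1093^2 = 1194649 ≡ 100 (mod 1103)
157^16 = (157^8)^2 ≡ 100^2 = 10000 ≡ 73 (mod 1103)
157^32 = (157^16)^2 ≡ 73^2 = 5329 ≡ 917 (mod 1103)
157^51 = 157^32 · 157^16 · 157^2 · 157^1 ≡ 917 · 73 · 383 · 157 ≡ 633 (mod 1103).

633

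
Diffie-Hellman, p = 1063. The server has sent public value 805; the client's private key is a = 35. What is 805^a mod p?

370

Shared key K = 805^35 mod 1063.
805^1 ≡ 805 (mod 1063)
805^2 = (805^1)^2 ≡ 805^2 = 648025 ≡ 658 (mod 1063)
805^4 = (805^2)^2 ≡ 658^2 = 432964 ≡ 323 (mod 1063)
805^8 = (805^4)^2 ≡ 323^2 = 104329 ≡ 155 (mod 1063)
805^16 = (805^8)^2 ≡ 155^2 = 24025 ≡ 639 (mod 1063)
805^32 = (805^16)^2 ≡ 639^2 = 408321 ≡ 129 (mod 1063)
805^35 = 805^32 · 805^2 · 805^1 ≡ 129 · 658 · 805 ≡ 370 (mod 1063).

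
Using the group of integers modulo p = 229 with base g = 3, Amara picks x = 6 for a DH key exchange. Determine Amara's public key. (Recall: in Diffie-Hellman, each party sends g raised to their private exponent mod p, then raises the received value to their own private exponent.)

42

Public value = 3^6 mod 229.
3^1 ≡ 3 (mod 229)
3^2 = (3^1)^2 ≡ 3^2 = 9 ≡ 9 (mod 229)
3^4 = (3^2)^2 ≡ 9^2 = 81 ≡ 81 (mod 229)
3^6 = 3^4 · 3^2 ≡ 81 · 9 ≡ 42 (mod 229).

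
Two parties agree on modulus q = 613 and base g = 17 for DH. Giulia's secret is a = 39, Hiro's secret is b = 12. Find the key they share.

116

Hiro sends B = g^b mod q = 17^12 mod 613.
17^1 ≡ 17 (mod 613)
17^2 = (17^1)^2 ≡ 17^2 = 289 ≡ 289 (mod 613)
17^4 = (17^2)^2 ≡ 289^2 = 83521 ≡ 153 (mod 613)
17^8 = (17^4)^2 ≡ 153^2 = 23409 ≡ 115 (mod 613)
17^12 = 17^8 · 17^4 ≡ 115 · 153 ≡ 431 (mod 613).
So B = 431. Giulia then computes K = B^a mod q = 431^39 mod 613.
431^1 ≡ 431 (mod 613)
431^2 = (431^1)^2 ≡ 431^2 = 185761 ≡ 22 (mod 613)
431^4 = (431^2)^2 ≡ 22^2 = 484 ≡ 484 (mod 613)
431^8 = (431^4)^2 ≡ 484^2 = 234256 ≡ 90 (mod 613)
431^16 = (431^8)^2 ≡ 90^2 = 8100 ≡ 131 (mod 613)
431^32 = (431^16)^2 ≡ 131^2 = 17161 ≡ 610 (mod 613)
431^39 = 431^32 · 431^4 · 431^2 · 431^1 ≡ 610 · 484 · 22 · 431 ≡ 116 (mod 613).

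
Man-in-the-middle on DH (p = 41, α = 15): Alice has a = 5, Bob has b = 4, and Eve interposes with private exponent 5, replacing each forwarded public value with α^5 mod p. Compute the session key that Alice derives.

Alice receives Eve's public value M = 15^5 mod 41 instead of the honest one.
15^1 ≡ 15 (mod 41)
15^2 = (15^1)^2 ≡ 15^2 = 225 ≡ 20 (mod 41)
15^4 = (15^2)^2 ≡ 20^2 = 400 ≡ 31 (mod 41)
15^5 = 15^4 · 15^1 ≡ 31 · 15 ≡ 14 (mod 41).
So M = 14. Alice computes K = M^5 mod 41.
14^1 ≡ 14 (mod 41)
14^2 = (14^1)^2 ≡ 14^2 = 196 ≡ 32 (mod 41)
14^4 = (14^2)^2 ≡ 32^2 = 1024 ≡ 40 (mod 41)
14^5 = 14^4 · 14^1 ≡ 40 · 14 ≡ 27 (mod 41).

27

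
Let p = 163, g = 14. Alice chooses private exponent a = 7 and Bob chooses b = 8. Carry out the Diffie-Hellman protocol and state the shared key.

Bob sends B = g^b mod p = 14^8 mod 163.
14^1 ≡ 14 (mod 163)
14^2 = (14^1)^2 ≡ 14^2 = 196 ≡ 33 (mod 163)
14^4 = (14^2)^2 ≡ 33^2 = 1089 ≡ 111 (mod 163)
14^8 = (14^4)^2 ≡ 111^2 = 12321 ≡ 96 (mod 163)
So B = 96. Alice then computes K = B^a mod p = 96^7 mod 163.
96^1 ≡ 96 (mod 163)
96^2 = (96^1)^2 ≡ 96^2 = 9216 ≡ 88 (mod 163)
96^4 = (96^2)^2 ≡ 88^2 = 7744 ≡ 83 (mod 163)
96^7 = 96^4 · 96^2 · 96^1 ≡ 83 · 88 · 96 ≡ 121 (mod 163).

121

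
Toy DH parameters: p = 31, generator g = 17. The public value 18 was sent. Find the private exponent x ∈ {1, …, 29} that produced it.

8

Try successive powers of 17 modulo 31:
17^1 ≡ 17
17^2 ≡ 10
17^3 ≡ 15
17^4 ≡ 7
17^5 ≡ 26
17^6 ≡ 8
17^7 ≡ 12
17^8 ≡ 18
Found: x = 8.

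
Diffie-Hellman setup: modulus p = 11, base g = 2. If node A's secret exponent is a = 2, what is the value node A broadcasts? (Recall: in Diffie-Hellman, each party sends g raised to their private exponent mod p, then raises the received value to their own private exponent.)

4

Public value = 2^2 mod 11.
2^1 ≡ 2 (mod 11)
2^2 = (2^1)^2 ≡ 2^2 = 4 ≡ 4 (mod 11)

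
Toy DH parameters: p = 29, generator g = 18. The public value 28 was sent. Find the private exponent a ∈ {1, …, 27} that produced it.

14

Try successive powers of 18 modulo 29:
18^1 ≡ 18
18^2 ≡ 5
18^3 ≡ 3
18^4 ≡ 25
18^5 ≡ 15
18^6 ≡ 9
18^7 ≡ 17
18^8 ≡ 16
18^9 ≡ 27
18^10 ≡ 22
18^11 ≡ 19
18^12 ≡ 23
18^13 ≡ 8
18^14 ≡ 28
Found: a = 14.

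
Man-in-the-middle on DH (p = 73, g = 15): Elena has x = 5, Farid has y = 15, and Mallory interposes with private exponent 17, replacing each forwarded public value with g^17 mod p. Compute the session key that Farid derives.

Farid receives Mallory's public value M = 15^17 mod 73 instead of the honest one.
15^1 ≡ 15 (mod 73)
15^2 = (15^1)^2 ≡ 15^2 = 225 ≡ 6 (mod 73)
15^4 = (15^2)^2 ≡ 6^2 = 36 ≡ 36 (mod 73)
15^8 = (15^4)^2 ≡ 36^2 = 1296 ≡ 55 (mod 73)
15^16 = (15^8)^2 ≡ 55^2 = 3025 ≡ 32 (mod 73)
15^17 = 15^16 · 15^1 ≡ 32 · 15 ≡ 42 (mod 73).
So M = 42. Farid computes K = M^15 mod 73.
42^1 ≡ 42 (mod 73)
42^2 = (42^1)^2 ≡ 42^2 = 1764 ≡ 12 (mod 73)
42^4 = (42^2)^2 ≡ 12^2 = 144 ≡ 71 (mod 73)
42^8 = (42^4)^2 ≡ 71^2 = 5041 ≡ 4 (mod 73)
42^15 = 42^8 · 42^4 · 42^2 · 42^1 ≡ 4 · 71 · 12 · 42 ≡ 56 (mod 73).

56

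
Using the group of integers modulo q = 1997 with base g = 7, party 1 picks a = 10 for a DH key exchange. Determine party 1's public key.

Public value = 7^{10} \pmod{1997}.
7^1 ≡ 7 (mod 1997)
7^2 = (7^1)^2 ≡ 7^2 = 49 ≡ 49 (mod 1997)
7^4 = (7^2)^2 ≡ 49^2 = 2401 ≡ 404 (mod 1997)
7^8 = (7^4)^2 ≡ 404^2 = 163216 ≡ 1459 (mod 1997)
7^10 = 7^8 · 7^2 ≡ 1459 · 49 ≡ 1596 (mod 1997).

1596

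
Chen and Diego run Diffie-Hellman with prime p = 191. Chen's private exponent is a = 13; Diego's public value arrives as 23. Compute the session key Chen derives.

Shared key K = 23^13 mod 191.
23^1 ≡ 23 (mod 191)
23^2 = (23^1)^2 ≡ 23^2 = 529 ≡ 147 (mod 191)
23^4 = (23^2)^2 ≡ 147^2 = 21609 ≡ 26 (mod 191)
23^8 = (23^4)^2 ≡ 26^2 = 676 ≡ 103 (mod 191)
23^13 = 23^8 · 23^4 · 23^1 ≡ 103 · 26 · 23 ≡ 92 (mod 191).

92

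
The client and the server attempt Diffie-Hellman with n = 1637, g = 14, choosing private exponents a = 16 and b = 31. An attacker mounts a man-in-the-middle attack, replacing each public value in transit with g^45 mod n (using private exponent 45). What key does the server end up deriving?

The server receives an attacker's public value M = 14^45 mod 1637 instead of the honest one.
14^1 ≡ 14 (mod 1637)
14^2 = (14^1)^2 ≡ 14^2 = 196 ≡ 196 (mod 1637)
14^4 = (14^2)^2 ≡ 196^2 = 38416 ≡ 765 (mod 1637)
14^8 = (14^4)^2 ≡ 765^2 = 585225 ≡ 816 (mod 1637)
14^16 = (14^8)^2 ≡ 816^2 = 665856 ≡ 1234 (mod 1637)
14^32 = (14^16)^2 ≡ 1234^2 = 1522756 ≡ 346 (mod 1637)
14^45 = 14^32 · 14^8 · 14^4 · 14^1 ≡ 346 · 816 · 765 · 14 ≡ 1270 (mod 1637).
So M = 1270. The server computes K = M^31 mod 1637.
1270^1 ≡ 1270 (mod 1637)
1270^2 = (1270^1)^2 ≡ 1270^2 = 1612900 ≡ 455 (mod 1637)
1270^4 = (1270^2)^2 ≡ 455^2 = 207025 ≡ 763 (mod 1637)
1270^8 = (1270^4)^2 ≡ 763^2 = 582169 ≡ 1034 (mod 1637)
1270^16 = (1270^8)^2 ≡ 1034^2 = 1069156 ≡ 195 (mod 1637)
1270^31 = 1270^16 · 1270^8 · 1270^4 · 1270^2 · 1270^1 ≡ 195 · 1034 · 763 · 455 · 1270 ≡ 900 (mod 1637).

900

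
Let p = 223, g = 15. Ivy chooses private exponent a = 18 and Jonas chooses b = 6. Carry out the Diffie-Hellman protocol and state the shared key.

Jonas sends B = g^b mod p = 15^6 mod 223.
15^1 ≡ 15 (mod 223)
15^2 = (15^1)^2 ≡ 15^2 = 225 ≡ 2 (mod 223)
15^4 = (15^2)^2 ≡ 2^2 = 4 ≡ 4 (mod 223)
15^6 = 15^4 · 15^2 ≡ 4 · 2 ≡ 8 (mod 223).
So B = 8. Ivy then computes K = B^a mod p = 8^18 mod 223.
8^1 ≡ 8 (mod 223)
8^2 = (8^1)^2 ≡ 8^2 = 64 ≡ 64 (mod 223)
8^4 = (8^2)^2 ≡ 64^2 = 4096 ≡ 82 (mod 223)
8^8 = (8^4)^2 ≡ 82^2 = 6724 ≡ 34 (mod 223)
8^16 = (8^8)^2 ≡ 34^2 = 1156 ≡ 41 (mod 223)
8^18 = 8^16 · 8^2 ≡ 41 · 64 ≡ 171 (mod 223).

171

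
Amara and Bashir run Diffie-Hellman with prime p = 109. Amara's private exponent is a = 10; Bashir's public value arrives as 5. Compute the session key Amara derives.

97

Shared key K = 5^10 mod 109.
5^1 ≡ 5 (mod 109)
5^2 = (5^1)^2 ≡ 5^2 = 25 ≡ 25 (mod 109)
5^4 = (5^2)^2 ≡ 25^2 = 625 ≡ 80 (mod 109)
5^8 = (5^4)^2 ≡ 80^2 = 6400 ≡ 78 (mod 109)
5^10 = 5^8 · 5^2 ≡ 78 · 25 ≡ 97 (mod 109).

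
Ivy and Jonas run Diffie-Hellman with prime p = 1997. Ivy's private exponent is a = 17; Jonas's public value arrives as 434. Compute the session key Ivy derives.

925

Shared key K = 434^17 mod 1997.
434^1 ≡ 434 (mod 1997)
434^2 = (434^1)^2 ≡ 434^2 = 188356 ≡ 638 (mod 1997)
434^4 = (434^2)^2 ≡ 638^2 = 407044 ≡ 1653 (mod 1997)
434^8 = (434^4)^2 ≡ 1653^2 = 2732409 ≡ 513 (mod 1997)
434^16 = (434^8)^2 ≡ 513^2 = 263169 ≡ 1562 (mod 1997)
434^17 = 434^16 · 434^1 ≡ 1562 · 434 ≡ 925 (mod 1997).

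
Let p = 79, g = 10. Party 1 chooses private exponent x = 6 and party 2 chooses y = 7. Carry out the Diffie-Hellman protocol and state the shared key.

Party 2 sends B = g^y mod p = 10^7 mod 79.
10^1 ≡ 10 (mod 79)
10^2 = (10^1)^2 ≡ 10^2 = 100 ≡ 21 (mod 79)
10^4 = (10^2)^2 ≡ 21^2 = 441 ≡ 46 (mod 79)
10^7 = 10^4 · 10^2 · 10^1 ≡ 46 · 21 · 10 ≡ 22 (mod 79).
So B = 22. Party 1 then computes K = B^x mod p = 22^6 mod 79.
22^1 ≡ 22 (mod 79)
22^2 = (22^1)^2 ≡ 22^2 = 484 ≡ 10 (mod 79)
22^4 = (22^2)^2 ≡ 10^2 = 100 ≡ 21 (mod 79)
22^6 = 22^4 · 22^2 ≡ 21 · 10 ≡ 52 (mod 79).

52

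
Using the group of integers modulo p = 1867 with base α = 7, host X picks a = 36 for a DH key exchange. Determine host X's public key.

801

Public value = 7^36 mod 1867.
7^1 ≡ 7 (mod 1867)
7^2 = (7^1)^2 ≡ 7^2 = 49 ≡ 49 (mod 1867)
7^4 = (7^2)^2 ≡ 49^2 = 2401 ≡ 534 (mod 1867)
7^8 = (7^4)^2 ≡ 534^2 = 285156 ≡ 1372 (mod 1867)
7^16 = (7^8)^2 ≡ 1372^2 = 1882384 ≡ 448 (mod 1867)
7^32 = (7^16)^2 ≡ 448^2 = 200704 ≡ 935 (mod 1867)
7^36 = 7^32 · 7^4 ≡ 935 · 534 ≡ 801 (mod 1867).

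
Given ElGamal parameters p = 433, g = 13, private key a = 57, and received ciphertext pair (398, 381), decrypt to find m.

81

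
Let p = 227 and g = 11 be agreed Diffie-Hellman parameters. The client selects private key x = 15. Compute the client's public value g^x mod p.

Public value = 11^15 mod 227.
11^1 ≡ 11 (mod 227)
11^2 = (11^1)^2 ≡ 11^2 = 121 ≡ 121 (mod 227)
11^4 = (11^2)^2 ≡ 121^2 = 14641 ≡ 113 (mod 227)
11^8 = (11^4)^2 ≡ 113^2 = 12769 ≡ 57 (mod 227)
11^15 = 11^8 · 11^4 · 11^2 · 11^1 ≡ 57 · 113 · 121 · 11 ≡ 89 (mod 227).

89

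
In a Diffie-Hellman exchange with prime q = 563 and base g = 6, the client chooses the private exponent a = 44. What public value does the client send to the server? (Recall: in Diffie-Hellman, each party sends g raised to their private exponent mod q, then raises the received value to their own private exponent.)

17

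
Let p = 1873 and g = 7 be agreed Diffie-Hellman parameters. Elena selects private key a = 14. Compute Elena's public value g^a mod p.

1408

Public value = 7^14 mod 1873.
7^1 ≡ 7 (mod 1873)
7^2 = (7^1)^2 ≡ 7^2 = 49 ≡ 49 (mod 1873)
7^4 = (7^2)^2 ≡ 49^2 = 2401 ≡ 528 (mod 1873)
7^8 = (7^4)^2 ≡ 528^2 = 278784 ≡ 1580 (mod 1873)
7^14 = 7^8 · 7^4 · 7^2 ≡ 1580 · 528 · 49 ≡ 1408 (mod 1873).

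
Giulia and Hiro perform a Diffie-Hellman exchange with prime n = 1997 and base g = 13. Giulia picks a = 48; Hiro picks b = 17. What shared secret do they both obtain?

Hiro sends B = g^b mod n = 13^17 mod 1997.
13^1 ≡ 13 (mod 1997)
13^2 = (13^1)^2 ≡ 13^2 = 169 ≡ 169 (mod 1997)
13^4 = (13^2)^2 ≡ 169^2 = 28561 ≡ 603 (mod 1997)
13^8 = (13^4)^2 ≡ 603^2 = 363609 ≡ 155 (mod 1997)
13^16 = (13^8)^2 ≡ 155^2 = 24025 ≡ 61 (mod 1997)
13^17 = 13^16 · 13^1 ≡ 61 · 13 ≡ 793 (mod 1997).
So B = 793. Giulia then computes K = B^a mod n = 793^48 mod 1997.
793^1 ≡ 793 (mod 1997)
793^2 = (793^1)^2 ≡ 793^2 = 628849 ≡ 1791 (mod 1997)
793^4 = (793^2)^2 ≡ 1791^2 = 3207681 ≡ 499 (mod 1997)
793^8 = (793^4)^2 ≡ 499^2 = 249001 ≡ 1373 (mod 1997)
793^16 = (793^8)^2 ≡ 1373^2 = 1885129 ≡ 1958 (mod 1997)
793^32 = (793^16)^2 ≡ 1958^2 = 3833764 ≡ 1521 (mod 1997)
793^48 = 793^32 · 793^16 ≡ 1521 · 1958 ≡ 591 (mod 1997).

591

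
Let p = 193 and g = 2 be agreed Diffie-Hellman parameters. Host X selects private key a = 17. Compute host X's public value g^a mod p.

25

Public value = 2^17 mod 193.
2^1 ≡ 2 (mod 193)
2^2 = (2^1)^2 ≡ 2^2 = 4 ≡ 4 (mod 193)
2^4 = (2^2)^2 ≡ 4^2 = 16 ≡ 16 (mod 193)
2^8 = (2^4)^2 ≡ 16^2 = 256 ≡ 63 (mod 193)
2^16 = (2^8)^2 ≡ 63^2 = 3969 ≡ 109 (mod 193)
2^17 = 2^16 · 2^1 ≡ 109 · 2 ≡ 25 (mod 193).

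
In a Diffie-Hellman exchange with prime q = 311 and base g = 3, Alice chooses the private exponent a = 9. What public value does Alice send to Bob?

Public value = 3^9 mod 311.
3^1 ≡ 3 (mod 311)
3^2 = (3^1)^2 ≡ 3^2 = 9 ≡ 9 (mod 311)
3^4 = (3^2)^2 ≡ 9^2 = 81 ≡ 81 (mod 311)
3^8 = (3^4)^2 ≡ 81^2 = 6561 ≡ 30 (mod 311)
3^9 = 3^8 · 3^1 ≡ 30 · 3 ≡ 90 (mod 311).

90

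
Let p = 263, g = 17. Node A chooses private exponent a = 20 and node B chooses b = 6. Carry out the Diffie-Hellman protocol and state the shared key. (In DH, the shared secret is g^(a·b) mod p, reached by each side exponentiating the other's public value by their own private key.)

93

Node A sends A = g^a mod p = 17^20 mod 263.
17^1 ≡ 17 (mod 263)
17^2 = (17^1)^2 ≡ 17^2 = 289 ≡ 26 (mod 263)
17^4 = (17^2)^2 ≡ 26^2 = 676 ≡ 150 (mod 263)
17^8 = (17^4)^2 ≡ 150^2 = 22500 ≡ 145 (mod 263)
17^16 = (17^8)^2 ≡ 145^2 = 21025 ≡ 248 (mod 263)
17^20 = 17^16 · 17^4 ≡ 248 · 150 ≡ 117 (mod 263).
So A = 117. Node B then computes K = A^b mod p = 117^6 mod 263.
117^1 ≡ 117 (mod 263)
117^2 = (117^1)^2 ≡ 117^2 = 13689 ≡ 13 (mod 263)
117^4 = (117^2)^2 ≡ 13^2 = 169 ≡ 169 (mod 263)
117^6 = 117^4 · 117^2 ≡ 169 · 13 ≡ 93 (mod 263).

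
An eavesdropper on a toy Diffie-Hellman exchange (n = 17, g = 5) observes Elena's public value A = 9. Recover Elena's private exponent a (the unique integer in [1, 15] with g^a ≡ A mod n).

10

Try successive powers of 5 modulo 17:
5^1 ≡ 5
5^2 ≡ 8
5^3 ≡ 6
5^4 ≡ 13
5^5 ≡ 14
5^6 ≡ 2
5^7 ≡ 10
5^8 ≡ 16
5^9 ≡ 12
5^10 ≡ 9
Found: a = 10.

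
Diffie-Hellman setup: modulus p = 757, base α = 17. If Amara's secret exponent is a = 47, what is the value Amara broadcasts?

Public value = 17^47 mod 757.
17^1 ≡ 17 (mod 757)
17^2 = (17^1)^2 ≡ 17^2 = 289 ≡ 289 (mod 757)
17^4 = (17^2)^2 ≡ 289^2 = 83521 ≡ 251 (mod 757)
17^8 = (17^4)^2 ≡ 251^2 = 63001 ≡ 170 (mod 757)
17^16 = (17^8)^2 ≡ 170^2 = 28900 ≡ 134 (mod 757)
17^32 = (17^16)^2 ≡ 134^2 = 17956 ≡ 545 (mod 757)
17^47 = 17^32 · 17^8 · 17^4 · 17^2 · 17^1 ≡ 545 · 170 · 251 · 289 · 17 ≡ 689 (mod 757).

689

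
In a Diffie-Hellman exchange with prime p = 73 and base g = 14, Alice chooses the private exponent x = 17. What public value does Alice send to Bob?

28

Public value = 14^17 mod 73.
14^1 ≡ 14 (mod 73)
14^2 = (14^1)^2 ≡ 14^2 = 196 ≡ 50 (mod 73)
14^4 = (14^2)^2 ≡ 50^2 = 2500 ≡ 18 (mod 73)
14^8 = (14^4)^2 ≡ 18^2 = 324 ≡ 32 (mod 73)
14^16 = (14^8)^2 ≡ 32^2 = 1024 ≡ 2 (mod 73)
14^17 = 14^16 · 14^1 ≡ 2 · 14 ≡ 28 (mod 73).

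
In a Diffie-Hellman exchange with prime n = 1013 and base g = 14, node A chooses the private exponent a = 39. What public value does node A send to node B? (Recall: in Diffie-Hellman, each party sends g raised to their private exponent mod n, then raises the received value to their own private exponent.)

266

Public value = 14^{39} \pmod{1013}.
14^1 ≡ 14 (mod 1013)
14^2 = (14^1)^2 ≡ 14^2 = 196 ≡ 196 (mod 1013)
14^4 = (14^2)^2 ≡ 196^2 = 38416 ≡ 935 (mod 1013)
14^8 = (14^4)^2 ≡ 935^2 = 874225 ≡ 6 (mod 1013)
14^16 = (14^8)^2 ≡ 6^2 = 36 ≡ 36 (mod 1013)
14^32 = (14^16)^2 ≡ 36^2 = 1296 ≡ 283 (mod 1013)
14^39 = 14^32 · 14^4 · 14^2 · 14^1 ≡ 283 · 935 · 196 · 14 ≡ 266 (mod 1013).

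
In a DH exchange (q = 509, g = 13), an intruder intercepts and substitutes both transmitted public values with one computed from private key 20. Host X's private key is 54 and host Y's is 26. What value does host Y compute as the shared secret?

Host Y receives an intruder's public value M = 13^20 mod 509 instead of the honest one.
13^1 ≡ 13 (mod 509)
13^2 = (13^1)^2 ≡ 13^2 = 169 ≡ 169 (mod 509)
13^4 = (13^2)^2 ≡ 169^2 = 28561 ≡ 57 (mod 509)
13^8 = (13^4)^2 ≡ 57^2 = 3249 ≡ 195 (mod 509)
13^16 = (13^8)^2 ≡ 195^2 = 38025 ≡ 359 (mod 509)
13^20 = 13^16 · 13^4 ≡ 359 · 57 ≡ 103 (mod 509).
So M = 103. Host Y computes K = M^26 mod 509.
103^1 ≡ 103 (mod 509)
103^2 = (103^1)^2 ≡ 103^2 = 10609 ≡ 429 (mod 509)
103^4 = (103^2)^2 ≡ 429^2 = 184041 ≡ 292 (mod 509)
103^8 = (103^4)^2 ≡ 292^2 = 85264 ≡ 261 (mod 509)
103^16 = (103^8)^2 ≡ 261^2 = 68121 ≡ 424 (mod 509)
103^26 = 103^16 · 103^8 · 103^2 ≡ 424 · 261 · 429 ≡ 426 (mod 509).

426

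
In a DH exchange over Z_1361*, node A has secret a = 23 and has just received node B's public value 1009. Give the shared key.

Shared key K = 1009^23 mod 1361.
1009^1 ≡ 1009 (mod 1361)
1009^2 = (1009^1)^2 ≡ 1009^2 = 1018081 ≡ 53 (mod 1361)
1009^4 = (1009^2)^2 ≡ 53^2 = 2809 ≡ 87 (mod 1361)
1009^8 = (1009^4)^2 ≡ 87^2 = 7569 ≡ 764 (mod 1361)
1009^16 = (1009^8)^2 ≡ 764^2 = 583696 ≡ 1188 (mod 1361)
1009^23 = 1009^16 · 1009^4 · 1009^2 · 1009^1 ≡ 1188 · 87 · 53 · 1009 ≡ 824 (mod 1361).

824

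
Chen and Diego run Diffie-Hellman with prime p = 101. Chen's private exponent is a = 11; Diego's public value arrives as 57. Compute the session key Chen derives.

44

Shared key K = 57^11 mod 101.
57^1 ≡ 57 (mod 101)
57^2 = (57^1)^2 ≡ 57^2 = 3249 ≡ 17 (mod 101)
57^4 = (57^2)^2 ≡ 17^2 = 289 ≡ 87 (mod 101)
57^8 = (57^4)^2 ≡ 87^2 = 7569 ≡ 95 (mod 101)
57^11 = 57^8 · 57^2 · 57^1 ≡ 95 · 17 · 57 ≡ 44 (mod 101).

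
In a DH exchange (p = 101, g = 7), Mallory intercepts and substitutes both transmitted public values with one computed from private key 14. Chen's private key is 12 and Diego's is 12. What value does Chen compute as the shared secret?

Chen receives Mallory's public value M = 7^14 mod 101 instead of the honest one.
7^1 ≡ 7 (mod 101)
7^2 = (7^1)^2 ≡ 7^2 = 49 ≡ 49 (mod 101)
7^4 = (7^2)^2 ≡ 49^2 = 2401 ≡ 78 (mod 101)
7^8 = (7^4)^2 ≡ 78^2 = 6084 ≡ 24 (mod 101)
7^14 = 7^8 · 7^4 · 7^2 ≡ 24 · 78 · 49 ≡ 20 (mod 101).
So M = 20. Chen computes K = M^12 mod 101.
20^1 ≡ 20 (mod 101)
20^2 = (20^1)^2 ≡ 20^2 = 400 ≡ 97 (mod 101)
20^4 = (20^2)^2 ≡ 97^2 = 9409 ≡ 16 (mod 101)
20^8 = (20^4)^2 ≡ 16^2 = 256 ≡ 54 (mod 101)
20^12 = 20^8 · 20^4 ≡ 54 · 16 ≡ 56 (mod 101).

56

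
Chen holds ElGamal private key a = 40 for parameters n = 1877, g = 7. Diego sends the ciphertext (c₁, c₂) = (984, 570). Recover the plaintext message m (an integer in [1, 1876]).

Shared mask s = c₁^a mod n = 984^40 mod 1877.
984^1 ≡ 984 (mod 1877)
984^2 = (984^1)^2 ≡ 984^2 = 968256 ≡ 1601 (mod 1877)
984^4 = (984^2)^2 ≡ 1601^2 = 2563201 ≡ 1096 (mod 1877)
984^8 = (984^4)^2 ≡ 1096^2 = 1201216 ≡ 1813 (mod 1877)
984^16 = (984^8)^2 ≡ 1813^2 = 3286969 ≡ 342 (mod 1877)
984^32 = (984^16)^2 ≡ 342^2 = 116964 ≡ 590 (mod 1877)
984^40 = 984^32 · 984^8 ≡ 590 · 1813 ≡ 1657 (mod 1877).
So s = 1657; s⁻¹ ≡ 1476 (mod 1877).
m = c₂ · s⁻¹ mod 1877 = 570 · 1476 mod 1877 = 424.

424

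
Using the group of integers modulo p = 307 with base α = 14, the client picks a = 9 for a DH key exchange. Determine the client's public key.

202

Public value = 14^{9} \pmod{307}.
14^1 ≡ 14 (mod 307)
14^2 = (14^1)^2 ≡ 14^2 = 196 ≡ 196 (mod 307)
14^4 = (14^2)^2 ≡ 196^2 = 38416 ≡ 41 (mod 307)
14^8 = (14^4)^2 ≡ 41^2 = 1681 ≡ 146 (mod 307)
14^9 = 14^8 · 14^1 ≡ 146 · 14 ≡ 202 (mod 307).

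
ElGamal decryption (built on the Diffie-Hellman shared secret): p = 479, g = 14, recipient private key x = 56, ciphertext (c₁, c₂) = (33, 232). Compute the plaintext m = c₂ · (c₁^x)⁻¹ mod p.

358

Shared mask s = c₁^x mod p = 33^56 mod 479.
33^1 ≡ 33 (mod 479)
33^2 = (33^1)^2 ≡ 33^2 = 1089 ≡ 131 (mod 479)
33^4 = (33^2)^2 ≡ 131^2 = 17161 ≡ 396 (mod 479)
33^8 = (33^4)^2 ≡ 396^2 = 156816 ≡ 183 (mod 479)
33^16 = (33^8)^2 ≡ 183^2 = 33489 ≡ 438 (mod 479)
33^32 = (33^16)^2 ≡ 438^2 = 191844 ≡ 244 (mod 479)
33^56 = 33^32 · 33^16 · 33^8 ≡ 244 · 438 · 183 ≡ 6 (mod 479).
So s = 6; s⁻¹ ≡ 80 (mod 479).
m = c₂ · s⁻¹ mod 479 = 232 · 80 mod 479 = 358.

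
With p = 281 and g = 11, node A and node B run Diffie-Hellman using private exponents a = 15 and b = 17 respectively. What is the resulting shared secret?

182

Node A sends A = g^a mod p = 11^15 mod 281.
11^1 ≡ 11 (mod 281)
11^2 = (11^1)^2 ≡ 11^2 = 121 ≡ 121 (mod 281)
11^4 = (11^2)^2 ≡ 121^2 = 14641 ≡ 29 (mod 281)
11^8 = (11^4)^2 ≡ 29^2 = 841 ≡ 279 (mod 281)
11^15 = 11^8 · 11^4 · 11^2 · 11^1 ≡ 279 · 29 · 121 · 11 ≡ 77 (mod 281).
So A = 77. Node B then computes K = A^b mod p = 77^17 mod 281.
77^1 ≡ 77 (mod 281)
77^2 = (77^1)^2 ≡ 77^2 = 5929 ≡ 28 (mod 281)
77^4 = (77^2)^2 ≡ 28^2 = 784 ≡ 222 (mod 281)
77^8 = (77^4)^2 ≡ 222^2 = 49284 ≡ 109 (mod 281)
77^16 = (77^8)^2 ≡ 109^2 = 11881 ≡ 79 (mod 281)
77^17 = 77^16 · 77^1 ≡ 79 · 77 ≡ 182 (mod 281).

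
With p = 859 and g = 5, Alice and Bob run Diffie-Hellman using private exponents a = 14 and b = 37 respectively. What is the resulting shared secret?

703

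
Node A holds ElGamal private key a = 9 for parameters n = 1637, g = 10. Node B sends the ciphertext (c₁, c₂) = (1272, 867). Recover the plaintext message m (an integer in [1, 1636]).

276

Shared mask s = c₁^a mod n = 1272^9 mod 1637.
1272^1 ≡ 1272 (mod 1637)
1272^2 = (1272^1)^2 ≡ 1272^2 = 1617984 ≡ 628 (mod 1637)
1272^4 = (1272^2)^2 ≡ 628^2 = 394384 ≡ 1504 (mod 1637)
1272^8 = (1272^4)^2 ≡ 1504^2 = 2262016 ≡ 1319 (mod 1637)
1272^9 = 1272^8 · 1272^1 ≡ 1319 · 1272 ≡ 1480 (mod 1637).
So s = 1480; s⁻¹ ≡ 782 (mod 1637).
m = c₂ · s⁻¹ mod 1637 = 867 · 782 mod 1637 = 276.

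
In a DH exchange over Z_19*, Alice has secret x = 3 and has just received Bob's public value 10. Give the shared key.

12

Shared key K = 10^3 mod 19.
10^1 ≡ 10 (mod 19)
10^2 = (10^1)^2 ≡ 10^2 = 100 ≡ 5 (mod 19)
10^3 = 10^2 · 10^1 ≡ 5 · 10 ≡ 12 (mod 19).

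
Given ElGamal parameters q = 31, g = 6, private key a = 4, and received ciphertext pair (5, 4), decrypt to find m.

7

Shared mask s = c₁^a mod q = 5^4 mod 31.
5^1 ≡ 5 (mod 31)
5^2 = (5^1)^2 ≡ 5^2 = 25 ≡ 25 (mod 31)
5^4 = (5^2)^2 ≡ 25^2 = 625 ≡ 5 (mod 31)
So s = 5; s⁻¹ ≡ 25 (mod 31).
m = c₂ · s⁻¹ mod 31 = 4 · 25 mod 31 = 7.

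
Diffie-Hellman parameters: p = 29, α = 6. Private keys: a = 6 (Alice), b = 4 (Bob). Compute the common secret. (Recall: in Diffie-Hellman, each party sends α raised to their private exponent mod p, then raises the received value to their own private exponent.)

16

Bob sends B = α^b mod p = 6^4 mod 29.
6^1 ≡ 6 (mod 29)
6^2 = (6^1)^2 ≡ 6^2 = 36 ≡ 7 (mod 29)
6^4 = (6^2)^2 ≡ 7^2 = 49 ≡ 20 (mod 29)
So B = 20. Alice then computes K = B^a mod p = 20^6 mod 29.
20^1 ≡ 20 (mod 29)
20^2 = (20^1)^2 ≡ 20^2 = 400 ≡ 23 (mod 29)
20^4 = (20^2)^2 ≡ 23^2 = 529 ≡ 7 (mod 29)
20^6 = 20^4 · 20^2 ≡ 7 · 23 ≡ 16 (mod 29).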